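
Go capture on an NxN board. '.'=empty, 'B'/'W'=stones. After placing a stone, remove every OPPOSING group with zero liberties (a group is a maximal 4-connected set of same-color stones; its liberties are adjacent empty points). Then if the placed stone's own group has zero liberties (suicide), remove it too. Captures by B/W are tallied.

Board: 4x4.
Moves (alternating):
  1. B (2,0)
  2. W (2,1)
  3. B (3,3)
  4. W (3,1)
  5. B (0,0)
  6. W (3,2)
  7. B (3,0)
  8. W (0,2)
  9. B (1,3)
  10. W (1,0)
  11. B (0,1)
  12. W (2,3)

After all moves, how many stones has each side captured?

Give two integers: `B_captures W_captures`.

Move 1: B@(2,0) -> caps B=0 W=0
Move 2: W@(2,1) -> caps B=0 W=0
Move 3: B@(3,3) -> caps B=0 W=0
Move 4: W@(3,1) -> caps B=0 W=0
Move 5: B@(0,0) -> caps B=0 W=0
Move 6: W@(3,2) -> caps B=0 W=0
Move 7: B@(3,0) -> caps B=0 W=0
Move 8: W@(0,2) -> caps B=0 W=0
Move 9: B@(1,3) -> caps B=0 W=0
Move 10: W@(1,0) -> caps B=0 W=2
Move 11: B@(0,1) -> caps B=0 W=2
Move 12: W@(2,3) -> caps B=0 W=3

Answer: 0 3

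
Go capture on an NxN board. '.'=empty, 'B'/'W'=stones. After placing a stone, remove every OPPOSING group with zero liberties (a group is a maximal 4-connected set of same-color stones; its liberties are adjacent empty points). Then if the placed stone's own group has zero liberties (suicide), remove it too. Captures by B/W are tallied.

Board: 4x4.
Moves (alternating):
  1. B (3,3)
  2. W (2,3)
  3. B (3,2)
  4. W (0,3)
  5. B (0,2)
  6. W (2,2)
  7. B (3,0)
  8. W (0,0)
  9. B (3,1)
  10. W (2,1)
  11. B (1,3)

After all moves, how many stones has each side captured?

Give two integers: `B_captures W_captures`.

Move 1: B@(3,3) -> caps B=0 W=0
Move 2: W@(2,3) -> caps B=0 W=0
Move 3: B@(3,2) -> caps B=0 W=0
Move 4: W@(0,3) -> caps B=0 W=0
Move 5: B@(0,2) -> caps B=0 W=0
Move 6: W@(2,2) -> caps B=0 W=0
Move 7: B@(3,0) -> caps B=0 W=0
Move 8: W@(0,0) -> caps B=0 W=0
Move 9: B@(3,1) -> caps B=0 W=0
Move 10: W@(2,1) -> caps B=0 W=0
Move 11: B@(1,3) -> caps B=1 W=0

Answer: 1 0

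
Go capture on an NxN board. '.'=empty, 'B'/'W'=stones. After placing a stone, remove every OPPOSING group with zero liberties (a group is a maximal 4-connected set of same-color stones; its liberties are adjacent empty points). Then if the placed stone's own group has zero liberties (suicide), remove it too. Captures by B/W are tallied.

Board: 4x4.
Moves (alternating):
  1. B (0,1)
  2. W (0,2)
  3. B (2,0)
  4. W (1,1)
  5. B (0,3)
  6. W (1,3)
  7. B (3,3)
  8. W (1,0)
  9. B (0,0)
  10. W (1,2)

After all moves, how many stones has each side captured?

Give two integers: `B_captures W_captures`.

Move 1: B@(0,1) -> caps B=0 W=0
Move 2: W@(0,2) -> caps B=0 W=0
Move 3: B@(2,0) -> caps B=0 W=0
Move 4: W@(1,1) -> caps B=0 W=0
Move 5: B@(0,3) -> caps B=0 W=0
Move 6: W@(1,3) -> caps B=0 W=1
Move 7: B@(3,3) -> caps B=0 W=1
Move 8: W@(1,0) -> caps B=0 W=1
Move 9: B@(0,0) -> caps B=0 W=1
Move 10: W@(1,2) -> caps B=0 W=1

Answer: 0 1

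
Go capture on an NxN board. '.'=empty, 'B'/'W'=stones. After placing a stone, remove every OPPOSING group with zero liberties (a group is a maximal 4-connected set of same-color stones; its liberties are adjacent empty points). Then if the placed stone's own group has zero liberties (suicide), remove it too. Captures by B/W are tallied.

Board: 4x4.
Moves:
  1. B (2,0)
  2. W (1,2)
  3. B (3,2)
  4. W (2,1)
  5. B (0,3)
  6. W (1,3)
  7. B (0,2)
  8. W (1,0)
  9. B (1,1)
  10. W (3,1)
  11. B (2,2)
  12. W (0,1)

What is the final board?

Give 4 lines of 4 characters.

Move 1: B@(2,0) -> caps B=0 W=0
Move 2: W@(1,2) -> caps B=0 W=0
Move 3: B@(3,2) -> caps B=0 W=0
Move 4: W@(2,1) -> caps B=0 W=0
Move 5: B@(0,3) -> caps B=0 W=0
Move 6: W@(1,3) -> caps B=0 W=0
Move 7: B@(0,2) -> caps B=0 W=0
Move 8: W@(1,0) -> caps B=0 W=0
Move 9: B@(1,1) -> caps B=0 W=0
Move 10: W@(3,1) -> caps B=0 W=0
Move 11: B@(2,2) -> caps B=0 W=0
Move 12: W@(0,1) -> caps B=0 W=3

Answer: .W..
W.WW
BWB.
.WB.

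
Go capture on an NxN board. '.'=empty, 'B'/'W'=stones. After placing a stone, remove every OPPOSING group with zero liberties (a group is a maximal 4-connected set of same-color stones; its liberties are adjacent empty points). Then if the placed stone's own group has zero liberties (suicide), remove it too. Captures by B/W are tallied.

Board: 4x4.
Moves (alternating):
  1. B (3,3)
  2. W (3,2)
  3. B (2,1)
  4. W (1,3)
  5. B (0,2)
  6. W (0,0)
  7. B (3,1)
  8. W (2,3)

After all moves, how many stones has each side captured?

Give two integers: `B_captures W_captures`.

Move 1: B@(3,3) -> caps B=0 W=0
Move 2: W@(3,2) -> caps B=0 W=0
Move 3: B@(2,1) -> caps B=0 W=0
Move 4: W@(1,3) -> caps B=0 W=0
Move 5: B@(0,2) -> caps B=0 W=0
Move 6: W@(0,0) -> caps B=0 W=0
Move 7: B@(3,1) -> caps B=0 W=0
Move 8: W@(2,3) -> caps B=0 W=1

Answer: 0 1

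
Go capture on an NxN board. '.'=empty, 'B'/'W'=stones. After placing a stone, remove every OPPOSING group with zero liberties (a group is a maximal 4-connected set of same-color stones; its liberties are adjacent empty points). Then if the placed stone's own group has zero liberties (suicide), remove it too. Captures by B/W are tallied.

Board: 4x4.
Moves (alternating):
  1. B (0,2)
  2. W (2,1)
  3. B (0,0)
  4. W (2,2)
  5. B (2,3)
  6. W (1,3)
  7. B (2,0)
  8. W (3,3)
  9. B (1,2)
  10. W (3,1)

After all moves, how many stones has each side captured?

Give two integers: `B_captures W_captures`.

Answer: 0 1

Derivation:
Move 1: B@(0,2) -> caps B=0 W=0
Move 2: W@(2,1) -> caps B=0 W=0
Move 3: B@(0,0) -> caps B=0 W=0
Move 4: W@(2,2) -> caps B=0 W=0
Move 5: B@(2,3) -> caps B=0 W=0
Move 6: W@(1,3) -> caps B=0 W=0
Move 7: B@(2,0) -> caps B=0 W=0
Move 8: W@(3,3) -> caps B=0 W=1
Move 9: B@(1,2) -> caps B=0 W=1
Move 10: W@(3,1) -> caps B=0 W=1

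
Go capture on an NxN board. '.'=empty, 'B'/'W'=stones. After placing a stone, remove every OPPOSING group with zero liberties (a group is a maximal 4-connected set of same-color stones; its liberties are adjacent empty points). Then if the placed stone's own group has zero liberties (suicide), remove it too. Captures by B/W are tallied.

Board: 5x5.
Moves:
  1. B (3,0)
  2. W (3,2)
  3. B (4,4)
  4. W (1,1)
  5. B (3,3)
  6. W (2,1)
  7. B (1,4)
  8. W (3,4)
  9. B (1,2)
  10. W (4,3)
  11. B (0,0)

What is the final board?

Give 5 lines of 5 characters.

Move 1: B@(3,0) -> caps B=0 W=0
Move 2: W@(3,2) -> caps B=0 W=0
Move 3: B@(4,4) -> caps B=0 W=0
Move 4: W@(1,1) -> caps B=0 W=0
Move 5: B@(3,3) -> caps B=0 W=0
Move 6: W@(2,1) -> caps B=0 W=0
Move 7: B@(1,4) -> caps B=0 W=0
Move 8: W@(3,4) -> caps B=0 W=0
Move 9: B@(1,2) -> caps B=0 W=0
Move 10: W@(4,3) -> caps B=0 W=1
Move 11: B@(0,0) -> caps B=0 W=1

Answer: B....
.WB.B
.W...
B.WBW
...W.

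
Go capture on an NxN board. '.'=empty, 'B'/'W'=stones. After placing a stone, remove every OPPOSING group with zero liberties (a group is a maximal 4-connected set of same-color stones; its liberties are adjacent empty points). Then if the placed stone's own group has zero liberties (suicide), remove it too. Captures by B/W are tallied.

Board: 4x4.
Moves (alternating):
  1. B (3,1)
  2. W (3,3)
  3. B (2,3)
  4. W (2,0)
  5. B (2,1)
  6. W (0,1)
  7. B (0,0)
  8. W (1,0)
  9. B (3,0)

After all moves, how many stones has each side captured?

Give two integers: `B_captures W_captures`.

Answer: 0 1

Derivation:
Move 1: B@(3,1) -> caps B=0 W=0
Move 2: W@(3,3) -> caps B=0 W=0
Move 3: B@(2,3) -> caps B=0 W=0
Move 4: W@(2,0) -> caps B=0 W=0
Move 5: B@(2,1) -> caps B=0 W=0
Move 6: W@(0,1) -> caps B=0 W=0
Move 7: B@(0,0) -> caps B=0 W=0
Move 8: W@(1,0) -> caps B=0 W=1
Move 9: B@(3,0) -> caps B=0 W=1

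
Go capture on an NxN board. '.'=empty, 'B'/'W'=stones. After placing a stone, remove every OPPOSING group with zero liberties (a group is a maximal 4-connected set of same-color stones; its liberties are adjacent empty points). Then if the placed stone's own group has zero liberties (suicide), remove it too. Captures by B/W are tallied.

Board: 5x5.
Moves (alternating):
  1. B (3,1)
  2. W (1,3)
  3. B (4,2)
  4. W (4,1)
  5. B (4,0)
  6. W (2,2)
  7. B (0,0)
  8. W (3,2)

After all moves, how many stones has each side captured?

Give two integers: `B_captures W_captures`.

Answer: 1 0

Derivation:
Move 1: B@(3,1) -> caps B=0 W=0
Move 2: W@(1,3) -> caps B=0 W=0
Move 3: B@(4,2) -> caps B=0 W=0
Move 4: W@(4,1) -> caps B=0 W=0
Move 5: B@(4,0) -> caps B=1 W=0
Move 6: W@(2,2) -> caps B=1 W=0
Move 7: B@(0,0) -> caps B=1 W=0
Move 8: W@(3,2) -> caps B=1 W=0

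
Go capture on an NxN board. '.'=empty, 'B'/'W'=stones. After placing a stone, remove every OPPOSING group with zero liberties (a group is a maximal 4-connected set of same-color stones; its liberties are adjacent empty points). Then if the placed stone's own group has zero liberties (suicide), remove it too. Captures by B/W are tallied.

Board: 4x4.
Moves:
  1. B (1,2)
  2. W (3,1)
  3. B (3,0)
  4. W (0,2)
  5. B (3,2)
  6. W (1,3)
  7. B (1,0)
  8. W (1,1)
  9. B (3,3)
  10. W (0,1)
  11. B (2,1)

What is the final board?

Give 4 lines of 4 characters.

Answer: .WW.
BWBW
.B..
B.BB

Derivation:
Move 1: B@(1,2) -> caps B=0 W=0
Move 2: W@(3,1) -> caps B=0 W=0
Move 3: B@(3,0) -> caps B=0 W=0
Move 4: W@(0,2) -> caps B=0 W=0
Move 5: B@(3,2) -> caps B=0 W=0
Move 6: W@(1,3) -> caps B=0 W=0
Move 7: B@(1,0) -> caps B=0 W=0
Move 8: W@(1,1) -> caps B=0 W=0
Move 9: B@(3,3) -> caps B=0 W=0
Move 10: W@(0,1) -> caps B=0 W=0
Move 11: B@(2,1) -> caps B=1 W=0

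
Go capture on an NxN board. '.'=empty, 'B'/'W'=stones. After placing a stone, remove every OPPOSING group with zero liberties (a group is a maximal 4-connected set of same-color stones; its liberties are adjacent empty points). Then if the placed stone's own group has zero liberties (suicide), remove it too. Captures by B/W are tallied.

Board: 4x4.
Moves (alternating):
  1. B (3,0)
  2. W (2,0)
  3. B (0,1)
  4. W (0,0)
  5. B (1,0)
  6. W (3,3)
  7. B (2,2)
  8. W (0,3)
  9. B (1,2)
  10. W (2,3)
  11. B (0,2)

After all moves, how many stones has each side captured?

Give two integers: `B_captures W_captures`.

Move 1: B@(3,0) -> caps B=0 W=0
Move 2: W@(2,0) -> caps B=0 W=0
Move 3: B@(0,1) -> caps B=0 W=0
Move 4: W@(0,0) -> caps B=0 W=0
Move 5: B@(1,0) -> caps B=1 W=0
Move 6: W@(3,3) -> caps B=1 W=0
Move 7: B@(2,2) -> caps B=1 W=0
Move 8: W@(0,3) -> caps B=1 W=0
Move 9: B@(1,2) -> caps B=1 W=0
Move 10: W@(2,3) -> caps B=1 W=0
Move 11: B@(0,2) -> caps B=1 W=0

Answer: 1 0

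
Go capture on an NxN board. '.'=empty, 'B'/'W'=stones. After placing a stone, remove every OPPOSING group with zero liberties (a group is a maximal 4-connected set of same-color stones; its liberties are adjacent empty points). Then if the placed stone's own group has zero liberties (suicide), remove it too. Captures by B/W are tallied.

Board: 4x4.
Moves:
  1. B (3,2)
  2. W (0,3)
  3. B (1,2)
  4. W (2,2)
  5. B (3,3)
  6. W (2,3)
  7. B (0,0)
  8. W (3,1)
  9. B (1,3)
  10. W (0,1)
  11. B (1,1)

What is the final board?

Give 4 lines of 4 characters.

Answer: BW.W
.BBB
..WW
.W..

Derivation:
Move 1: B@(3,2) -> caps B=0 W=0
Move 2: W@(0,3) -> caps B=0 W=0
Move 3: B@(1,2) -> caps B=0 W=0
Move 4: W@(2,2) -> caps B=0 W=0
Move 5: B@(3,3) -> caps B=0 W=0
Move 6: W@(2,3) -> caps B=0 W=0
Move 7: B@(0,0) -> caps B=0 W=0
Move 8: W@(3,1) -> caps B=0 W=2
Move 9: B@(1,3) -> caps B=0 W=2
Move 10: W@(0,1) -> caps B=0 W=2
Move 11: B@(1,1) -> caps B=0 W=2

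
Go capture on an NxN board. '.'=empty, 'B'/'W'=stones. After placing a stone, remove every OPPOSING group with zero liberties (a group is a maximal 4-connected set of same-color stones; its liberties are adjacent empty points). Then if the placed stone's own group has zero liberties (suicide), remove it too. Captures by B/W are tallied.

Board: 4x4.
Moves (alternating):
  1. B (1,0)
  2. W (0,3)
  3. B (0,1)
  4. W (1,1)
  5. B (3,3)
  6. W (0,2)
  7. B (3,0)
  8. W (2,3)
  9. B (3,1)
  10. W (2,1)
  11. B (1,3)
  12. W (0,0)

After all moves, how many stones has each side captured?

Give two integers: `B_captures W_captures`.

Answer: 0 1

Derivation:
Move 1: B@(1,0) -> caps B=0 W=0
Move 2: W@(0,3) -> caps B=0 W=0
Move 3: B@(0,1) -> caps B=0 W=0
Move 4: W@(1,1) -> caps B=0 W=0
Move 5: B@(3,3) -> caps B=0 W=0
Move 6: W@(0,2) -> caps B=0 W=0
Move 7: B@(3,0) -> caps B=0 W=0
Move 8: W@(2,3) -> caps B=0 W=0
Move 9: B@(3,1) -> caps B=0 W=0
Move 10: W@(2,1) -> caps B=0 W=0
Move 11: B@(1,3) -> caps B=0 W=0
Move 12: W@(0,0) -> caps B=0 W=1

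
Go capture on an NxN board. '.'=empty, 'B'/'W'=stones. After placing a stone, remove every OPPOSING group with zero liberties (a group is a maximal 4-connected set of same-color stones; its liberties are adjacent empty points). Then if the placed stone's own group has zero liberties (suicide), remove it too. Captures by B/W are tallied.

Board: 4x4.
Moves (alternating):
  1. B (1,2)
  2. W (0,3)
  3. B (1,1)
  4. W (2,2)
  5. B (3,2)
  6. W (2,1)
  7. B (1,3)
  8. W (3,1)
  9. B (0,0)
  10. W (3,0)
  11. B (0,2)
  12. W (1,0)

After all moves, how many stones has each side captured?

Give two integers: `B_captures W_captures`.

Answer: 1 0

Derivation:
Move 1: B@(1,2) -> caps B=0 W=0
Move 2: W@(0,3) -> caps B=0 W=0
Move 3: B@(1,1) -> caps B=0 W=0
Move 4: W@(2,2) -> caps B=0 W=0
Move 5: B@(3,2) -> caps B=0 W=0
Move 6: W@(2,1) -> caps B=0 W=0
Move 7: B@(1,3) -> caps B=0 W=0
Move 8: W@(3,1) -> caps B=0 W=0
Move 9: B@(0,0) -> caps B=0 W=0
Move 10: W@(3,0) -> caps B=0 W=0
Move 11: B@(0,2) -> caps B=1 W=0
Move 12: W@(1,0) -> caps B=1 W=0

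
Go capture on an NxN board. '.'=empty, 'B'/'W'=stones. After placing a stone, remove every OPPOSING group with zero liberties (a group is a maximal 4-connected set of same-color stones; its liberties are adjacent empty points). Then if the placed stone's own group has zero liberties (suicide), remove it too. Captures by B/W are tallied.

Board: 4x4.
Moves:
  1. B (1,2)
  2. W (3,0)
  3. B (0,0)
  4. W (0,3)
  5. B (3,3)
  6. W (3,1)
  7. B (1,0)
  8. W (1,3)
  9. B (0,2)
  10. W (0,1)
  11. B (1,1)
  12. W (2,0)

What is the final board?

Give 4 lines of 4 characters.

Answer: B.BW
BBBW
W...
WW.B

Derivation:
Move 1: B@(1,2) -> caps B=0 W=0
Move 2: W@(3,0) -> caps B=0 W=0
Move 3: B@(0,0) -> caps B=0 W=0
Move 4: W@(0,3) -> caps B=0 W=0
Move 5: B@(3,3) -> caps B=0 W=0
Move 6: W@(3,1) -> caps B=0 W=0
Move 7: B@(1,0) -> caps B=0 W=0
Move 8: W@(1,3) -> caps B=0 W=0
Move 9: B@(0,2) -> caps B=0 W=0
Move 10: W@(0,1) -> caps B=0 W=0
Move 11: B@(1,1) -> caps B=1 W=0
Move 12: W@(2,0) -> caps B=1 W=0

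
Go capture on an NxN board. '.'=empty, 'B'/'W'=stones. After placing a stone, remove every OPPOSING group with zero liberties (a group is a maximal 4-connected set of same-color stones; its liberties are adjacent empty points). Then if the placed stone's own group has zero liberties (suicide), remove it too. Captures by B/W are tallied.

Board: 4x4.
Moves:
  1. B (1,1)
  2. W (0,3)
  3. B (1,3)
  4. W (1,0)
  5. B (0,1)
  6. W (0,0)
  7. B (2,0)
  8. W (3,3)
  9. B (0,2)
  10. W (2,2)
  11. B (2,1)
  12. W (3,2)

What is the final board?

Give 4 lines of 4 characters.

Move 1: B@(1,1) -> caps B=0 W=0
Move 2: W@(0,3) -> caps B=0 W=0
Move 3: B@(1,3) -> caps B=0 W=0
Move 4: W@(1,0) -> caps B=0 W=0
Move 5: B@(0,1) -> caps B=0 W=0
Move 6: W@(0,0) -> caps B=0 W=0
Move 7: B@(2,0) -> caps B=2 W=0
Move 8: W@(3,3) -> caps B=2 W=0
Move 9: B@(0,2) -> caps B=3 W=0
Move 10: W@(2,2) -> caps B=3 W=0
Move 11: B@(2,1) -> caps B=3 W=0
Move 12: W@(3,2) -> caps B=3 W=0

Answer: .BB.
.B.B
BBW.
..WW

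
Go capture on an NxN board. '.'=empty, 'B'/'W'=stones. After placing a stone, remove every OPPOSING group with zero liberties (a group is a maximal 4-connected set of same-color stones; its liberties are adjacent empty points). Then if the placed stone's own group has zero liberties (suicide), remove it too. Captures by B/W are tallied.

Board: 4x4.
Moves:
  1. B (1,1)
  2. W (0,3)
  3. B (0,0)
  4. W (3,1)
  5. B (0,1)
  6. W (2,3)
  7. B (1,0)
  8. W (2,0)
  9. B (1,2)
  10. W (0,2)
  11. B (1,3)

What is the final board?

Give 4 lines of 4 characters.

Answer: BB..
BBBB
W..W
.W..

Derivation:
Move 1: B@(1,1) -> caps B=0 W=0
Move 2: W@(0,3) -> caps B=0 W=0
Move 3: B@(0,0) -> caps B=0 W=0
Move 4: W@(3,1) -> caps B=0 W=0
Move 5: B@(0,1) -> caps B=0 W=0
Move 6: W@(2,3) -> caps B=0 W=0
Move 7: B@(1,0) -> caps B=0 W=0
Move 8: W@(2,0) -> caps B=0 W=0
Move 9: B@(1,2) -> caps B=0 W=0
Move 10: W@(0,2) -> caps B=0 W=0
Move 11: B@(1,3) -> caps B=2 W=0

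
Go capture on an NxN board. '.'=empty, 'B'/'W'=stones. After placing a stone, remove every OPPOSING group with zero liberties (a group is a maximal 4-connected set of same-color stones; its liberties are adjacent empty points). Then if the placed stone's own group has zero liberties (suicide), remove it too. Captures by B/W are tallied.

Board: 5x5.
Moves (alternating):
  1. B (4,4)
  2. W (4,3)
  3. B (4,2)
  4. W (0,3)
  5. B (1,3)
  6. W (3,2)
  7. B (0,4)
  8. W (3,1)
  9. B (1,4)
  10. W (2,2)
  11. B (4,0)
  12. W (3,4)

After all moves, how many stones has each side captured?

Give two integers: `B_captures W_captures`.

Answer: 0 1

Derivation:
Move 1: B@(4,4) -> caps B=0 W=0
Move 2: W@(4,3) -> caps B=0 W=0
Move 3: B@(4,2) -> caps B=0 W=0
Move 4: W@(0,3) -> caps B=0 W=0
Move 5: B@(1,3) -> caps B=0 W=0
Move 6: W@(3,2) -> caps B=0 W=0
Move 7: B@(0,4) -> caps B=0 W=0
Move 8: W@(3,1) -> caps B=0 W=0
Move 9: B@(1,4) -> caps B=0 W=0
Move 10: W@(2,2) -> caps B=0 W=0
Move 11: B@(4,0) -> caps B=0 W=0
Move 12: W@(3,4) -> caps B=0 W=1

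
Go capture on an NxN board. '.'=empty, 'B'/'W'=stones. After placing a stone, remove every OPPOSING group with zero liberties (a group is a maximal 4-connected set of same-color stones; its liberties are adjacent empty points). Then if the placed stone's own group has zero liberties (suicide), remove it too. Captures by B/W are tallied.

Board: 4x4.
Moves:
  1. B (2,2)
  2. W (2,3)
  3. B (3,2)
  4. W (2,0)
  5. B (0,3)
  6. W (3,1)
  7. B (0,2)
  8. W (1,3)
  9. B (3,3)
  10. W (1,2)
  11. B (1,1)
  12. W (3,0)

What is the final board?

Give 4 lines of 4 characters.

Move 1: B@(2,2) -> caps B=0 W=0
Move 2: W@(2,3) -> caps B=0 W=0
Move 3: B@(3,2) -> caps B=0 W=0
Move 4: W@(2,0) -> caps B=0 W=0
Move 5: B@(0,3) -> caps B=0 W=0
Move 6: W@(3,1) -> caps B=0 W=0
Move 7: B@(0,2) -> caps B=0 W=0
Move 8: W@(1,3) -> caps B=0 W=0
Move 9: B@(3,3) -> caps B=0 W=0
Move 10: W@(1,2) -> caps B=0 W=0
Move 11: B@(1,1) -> caps B=3 W=0
Move 12: W@(3,0) -> caps B=3 W=0

Answer: ..BB
.B..
W.B.
WWBB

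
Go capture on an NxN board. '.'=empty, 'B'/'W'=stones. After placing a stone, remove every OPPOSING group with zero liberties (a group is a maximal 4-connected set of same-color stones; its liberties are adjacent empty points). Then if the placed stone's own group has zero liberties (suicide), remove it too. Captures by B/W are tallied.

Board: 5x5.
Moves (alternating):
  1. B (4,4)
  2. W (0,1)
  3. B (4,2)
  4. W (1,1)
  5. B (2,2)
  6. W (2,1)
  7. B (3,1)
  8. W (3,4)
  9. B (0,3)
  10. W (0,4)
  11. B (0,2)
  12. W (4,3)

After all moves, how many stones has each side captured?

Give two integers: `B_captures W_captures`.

Answer: 0 1

Derivation:
Move 1: B@(4,4) -> caps B=0 W=0
Move 2: W@(0,1) -> caps B=0 W=0
Move 3: B@(4,2) -> caps B=0 W=0
Move 4: W@(1,1) -> caps B=0 W=0
Move 5: B@(2,2) -> caps B=0 W=0
Move 6: W@(2,1) -> caps B=0 W=0
Move 7: B@(3,1) -> caps B=0 W=0
Move 8: W@(3,4) -> caps B=0 W=0
Move 9: B@(0,3) -> caps B=0 W=0
Move 10: W@(0,4) -> caps B=0 W=0
Move 11: B@(0,2) -> caps B=0 W=0
Move 12: W@(4,3) -> caps B=0 W=1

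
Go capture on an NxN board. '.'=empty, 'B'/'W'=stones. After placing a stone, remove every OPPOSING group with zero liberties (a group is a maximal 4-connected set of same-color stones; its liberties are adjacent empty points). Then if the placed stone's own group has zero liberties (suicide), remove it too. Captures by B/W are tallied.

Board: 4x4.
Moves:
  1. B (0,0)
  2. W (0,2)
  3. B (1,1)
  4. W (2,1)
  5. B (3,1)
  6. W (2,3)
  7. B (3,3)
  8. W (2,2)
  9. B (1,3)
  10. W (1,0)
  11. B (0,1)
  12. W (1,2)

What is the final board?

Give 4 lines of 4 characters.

Move 1: B@(0,0) -> caps B=0 W=0
Move 2: W@(0,2) -> caps B=0 W=0
Move 3: B@(1,1) -> caps B=0 W=0
Move 4: W@(2,1) -> caps B=0 W=0
Move 5: B@(3,1) -> caps B=0 W=0
Move 6: W@(2,3) -> caps B=0 W=0
Move 7: B@(3,3) -> caps B=0 W=0
Move 8: W@(2,2) -> caps B=0 W=0
Move 9: B@(1,3) -> caps B=0 W=0
Move 10: W@(1,0) -> caps B=0 W=0
Move 11: B@(0,1) -> caps B=0 W=0
Move 12: W@(1,2) -> caps B=0 W=3

Answer: ..W.
W.WB
.WWW
.B.B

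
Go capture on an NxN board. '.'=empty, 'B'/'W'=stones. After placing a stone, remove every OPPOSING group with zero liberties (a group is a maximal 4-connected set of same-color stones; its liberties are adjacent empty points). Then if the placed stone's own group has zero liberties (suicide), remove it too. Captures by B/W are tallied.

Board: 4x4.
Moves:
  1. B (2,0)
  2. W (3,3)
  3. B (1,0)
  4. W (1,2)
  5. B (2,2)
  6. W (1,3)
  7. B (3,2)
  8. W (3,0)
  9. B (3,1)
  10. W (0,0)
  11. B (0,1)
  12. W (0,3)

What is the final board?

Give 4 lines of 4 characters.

Move 1: B@(2,0) -> caps B=0 W=0
Move 2: W@(3,3) -> caps B=0 W=0
Move 3: B@(1,0) -> caps B=0 W=0
Move 4: W@(1,2) -> caps B=0 W=0
Move 5: B@(2,2) -> caps B=0 W=0
Move 6: W@(1,3) -> caps B=0 W=0
Move 7: B@(3,2) -> caps B=0 W=0
Move 8: W@(3,0) -> caps B=0 W=0
Move 9: B@(3,1) -> caps B=1 W=0
Move 10: W@(0,0) -> caps B=1 W=0
Move 11: B@(0,1) -> caps B=2 W=0
Move 12: W@(0,3) -> caps B=2 W=0

Answer: .B.W
B.WW
B.B.
.BBW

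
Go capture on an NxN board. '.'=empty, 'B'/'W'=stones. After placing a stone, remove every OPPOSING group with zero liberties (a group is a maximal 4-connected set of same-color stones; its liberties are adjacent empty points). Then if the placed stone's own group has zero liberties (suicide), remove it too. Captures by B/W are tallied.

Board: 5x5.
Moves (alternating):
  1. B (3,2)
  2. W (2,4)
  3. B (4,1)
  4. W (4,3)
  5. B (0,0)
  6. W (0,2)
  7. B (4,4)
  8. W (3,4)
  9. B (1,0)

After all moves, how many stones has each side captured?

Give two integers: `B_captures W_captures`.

Move 1: B@(3,2) -> caps B=0 W=0
Move 2: W@(2,4) -> caps B=0 W=0
Move 3: B@(4,1) -> caps B=0 W=0
Move 4: W@(4,3) -> caps B=0 W=0
Move 5: B@(0,0) -> caps B=0 W=0
Move 6: W@(0,2) -> caps B=0 W=0
Move 7: B@(4,4) -> caps B=0 W=0
Move 8: W@(3,4) -> caps B=0 W=1
Move 9: B@(1,0) -> caps B=0 W=1

Answer: 0 1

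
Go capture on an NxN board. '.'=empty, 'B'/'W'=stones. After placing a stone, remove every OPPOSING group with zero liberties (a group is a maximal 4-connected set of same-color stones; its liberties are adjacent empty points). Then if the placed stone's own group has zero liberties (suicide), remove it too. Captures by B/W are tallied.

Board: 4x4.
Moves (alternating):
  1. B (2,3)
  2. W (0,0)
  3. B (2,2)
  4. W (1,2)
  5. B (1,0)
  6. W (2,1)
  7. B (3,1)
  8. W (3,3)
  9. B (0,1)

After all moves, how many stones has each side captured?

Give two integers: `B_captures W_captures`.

Answer: 1 0

Derivation:
Move 1: B@(2,3) -> caps B=0 W=0
Move 2: W@(0,0) -> caps B=0 W=0
Move 3: B@(2,2) -> caps B=0 W=0
Move 4: W@(1,2) -> caps B=0 W=0
Move 5: B@(1,0) -> caps B=0 W=0
Move 6: W@(2,1) -> caps B=0 W=0
Move 7: B@(3,1) -> caps B=0 W=0
Move 8: W@(3,3) -> caps B=0 W=0
Move 9: B@(0,1) -> caps B=1 W=0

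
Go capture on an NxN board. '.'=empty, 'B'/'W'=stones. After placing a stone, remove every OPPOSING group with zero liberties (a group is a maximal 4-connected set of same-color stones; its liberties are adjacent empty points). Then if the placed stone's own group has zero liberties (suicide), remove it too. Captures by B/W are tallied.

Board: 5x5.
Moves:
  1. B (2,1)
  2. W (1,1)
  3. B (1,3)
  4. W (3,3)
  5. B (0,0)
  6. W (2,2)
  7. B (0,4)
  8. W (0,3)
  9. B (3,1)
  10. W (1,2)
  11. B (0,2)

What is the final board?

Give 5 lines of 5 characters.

Answer: B.B.B
.WWB.
.BW..
.B.W.
.....

Derivation:
Move 1: B@(2,1) -> caps B=0 W=0
Move 2: W@(1,1) -> caps B=0 W=0
Move 3: B@(1,3) -> caps B=0 W=0
Move 4: W@(3,3) -> caps B=0 W=0
Move 5: B@(0,0) -> caps B=0 W=0
Move 6: W@(2,2) -> caps B=0 W=0
Move 7: B@(0,4) -> caps B=0 W=0
Move 8: W@(0,3) -> caps B=0 W=0
Move 9: B@(3,1) -> caps B=0 W=0
Move 10: W@(1,2) -> caps B=0 W=0
Move 11: B@(0,2) -> caps B=1 W=0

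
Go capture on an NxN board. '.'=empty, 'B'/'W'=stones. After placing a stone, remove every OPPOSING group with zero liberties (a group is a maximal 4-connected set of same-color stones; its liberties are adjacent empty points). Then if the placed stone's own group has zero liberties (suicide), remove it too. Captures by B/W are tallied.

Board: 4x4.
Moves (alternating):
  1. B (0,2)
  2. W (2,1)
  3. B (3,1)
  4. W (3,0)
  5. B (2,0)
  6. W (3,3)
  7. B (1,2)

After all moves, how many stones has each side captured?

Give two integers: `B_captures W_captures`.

Answer: 1 0

Derivation:
Move 1: B@(0,2) -> caps B=0 W=0
Move 2: W@(2,1) -> caps B=0 W=0
Move 3: B@(3,1) -> caps B=0 W=0
Move 4: W@(3,0) -> caps B=0 W=0
Move 5: B@(2,0) -> caps B=1 W=0
Move 6: W@(3,3) -> caps B=1 W=0
Move 7: B@(1,2) -> caps B=1 W=0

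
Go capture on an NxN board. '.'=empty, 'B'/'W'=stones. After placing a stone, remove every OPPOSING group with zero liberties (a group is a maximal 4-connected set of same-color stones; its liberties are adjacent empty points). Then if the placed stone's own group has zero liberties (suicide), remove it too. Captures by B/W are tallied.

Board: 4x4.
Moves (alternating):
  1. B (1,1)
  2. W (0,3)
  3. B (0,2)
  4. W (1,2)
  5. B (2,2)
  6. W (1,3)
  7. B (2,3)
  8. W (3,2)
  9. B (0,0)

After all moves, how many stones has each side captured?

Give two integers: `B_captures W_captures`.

Move 1: B@(1,1) -> caps B=0 W=0
Move 2: W@(0,3) -> caps B=0 W=0
Move 3: B@(0,2) -> caps B=0 W=0
Move 4: W@(1,2) -> caps B=0 W=0
Move 5: B@(2,2) -> caps B=0 W=0
Move 6: W@(1,3) -> caps B=0 W=0
Move 7: B@(2,3) -> caps B=3 W=0
Move 8: W@(3,2) -> caps B=3 W=0
Move 9: B@(0,0) -> caps B=3 W=0

Answer: 3 0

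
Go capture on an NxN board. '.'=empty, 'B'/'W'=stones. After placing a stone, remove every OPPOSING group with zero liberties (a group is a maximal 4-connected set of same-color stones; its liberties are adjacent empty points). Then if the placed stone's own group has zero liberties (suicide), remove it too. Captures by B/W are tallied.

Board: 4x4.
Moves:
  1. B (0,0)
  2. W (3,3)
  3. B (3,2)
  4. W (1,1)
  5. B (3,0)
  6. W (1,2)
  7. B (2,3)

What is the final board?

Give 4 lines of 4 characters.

Answer: B...
.WW.
...B
B.B.

Derivation:
Move 1: B@(0,0) -> caps B=0 W=0
Move 2: W@(3,3) -> caps B=0 W=0
Move 3: B@(3,2) -> caps B=0 W=0
Move 4: W@(1,1) -> caps B=0 W=0
Move 5: B@(3,0) -> caps B=0 W=0
Move 6: W@(1,2) -> caps B=0 W=0
Move 7: B@(2,3) -> caps B=1 W=0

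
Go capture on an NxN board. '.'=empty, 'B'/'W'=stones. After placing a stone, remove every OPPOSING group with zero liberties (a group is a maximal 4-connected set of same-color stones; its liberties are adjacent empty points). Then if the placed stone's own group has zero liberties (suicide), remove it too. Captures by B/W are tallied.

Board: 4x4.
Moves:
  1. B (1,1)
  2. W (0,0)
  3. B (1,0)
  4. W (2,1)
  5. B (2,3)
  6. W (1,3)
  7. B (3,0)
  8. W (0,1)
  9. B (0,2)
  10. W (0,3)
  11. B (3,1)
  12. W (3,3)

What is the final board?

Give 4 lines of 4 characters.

Move 1: B@(1,1) -> caps B=0 W=0
Move 2: W@(0,0) -> caps B=0 W=0
Move 3: B@(1,0) -> caps B=0 W=0
Move 4: W@(2,1) -> caps B=0 W=0
Move 5: B@(2,3) -> caps B=0 W=0
Move 6: W@(1,3) -> caps B=0 W=0
Move 7: B@(3,0) -> caps B=0 W=0
Move 8: W@(0,1) -> caps B=0 W=0
Move 9: B@(0,2) -> caps B=2 W=0
Move 10: W@(0,3) -> caps B=2 W=0
Move 11: B@(3,1) -> caps B=2 W=0
Move 12: W@(3,3) -> caps B=2 W=0

Answer: ..BW
BB.W
.W.B
BB.W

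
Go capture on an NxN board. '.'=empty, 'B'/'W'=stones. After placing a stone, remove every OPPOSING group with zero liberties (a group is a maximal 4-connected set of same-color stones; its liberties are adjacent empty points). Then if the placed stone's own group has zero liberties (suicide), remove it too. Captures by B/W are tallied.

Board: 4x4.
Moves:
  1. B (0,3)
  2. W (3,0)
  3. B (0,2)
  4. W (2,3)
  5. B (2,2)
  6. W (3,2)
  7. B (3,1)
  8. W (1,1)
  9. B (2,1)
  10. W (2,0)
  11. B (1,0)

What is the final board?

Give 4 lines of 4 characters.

Answer: ..BB
BW..
.BBW
.BW.

Derivation:
Move 1: B@(0,3) -> caps B=0 W=0
Move 2: W@(3,0) -> caps B=0 W=0
Move 3: B@(0,2) -> caps B=0 W=0
Move 4: W@(2,3) -> caps B=0 W=0
Move 5: B@(2,2) -> caps B=0 W=0
Move 6: W@(3,2) -> caps B=0 W=0
Move 7: B@(3,1) -> caps B=0 W=0
Move 8: W@(1,1) -> caps B=0 W=0
Move 9: B@(2,1) -> caps B=0 W=0
Move 10: W@(2,0) -> caps B=0 W=0
Move 11: B@(1,0) -> caps B=2 W=0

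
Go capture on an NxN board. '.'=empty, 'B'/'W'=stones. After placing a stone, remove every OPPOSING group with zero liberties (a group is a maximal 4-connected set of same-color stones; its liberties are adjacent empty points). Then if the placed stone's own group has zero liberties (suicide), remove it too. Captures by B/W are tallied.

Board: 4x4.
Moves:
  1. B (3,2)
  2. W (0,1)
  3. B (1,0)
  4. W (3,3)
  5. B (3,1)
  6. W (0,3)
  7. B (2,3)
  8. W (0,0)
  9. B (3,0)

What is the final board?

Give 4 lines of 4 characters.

Move 1: B@(3,2) -> caps B=0 W=0
Move 2: W@(0,1) -> caps B=0 W=0
Move 3: B@(1,0) -> caps B=0 W=0
Move 4: W@(3,3) -> caps B=0 W=0
Move 5: B@(3,1) -> caps B=0 W=0
Move 6: W@(0,3) -> caps B=0 W=0
Move 7: B@(2,3) -> caps B=1 W=0
Move 8: W@(0,0) -> caps B=1 W=0
Move 9: B@(3,0) -> caps B=1 W=0

Answer: WW.W
B...
...B
BBB.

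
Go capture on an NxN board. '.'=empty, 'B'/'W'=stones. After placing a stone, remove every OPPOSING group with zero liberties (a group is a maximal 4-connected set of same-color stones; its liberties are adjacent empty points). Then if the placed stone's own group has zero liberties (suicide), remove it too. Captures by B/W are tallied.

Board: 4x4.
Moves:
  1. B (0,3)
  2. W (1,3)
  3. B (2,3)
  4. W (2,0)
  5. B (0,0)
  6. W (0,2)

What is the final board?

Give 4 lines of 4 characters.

Move 1: B@(0,3) -> caps B=0 W=0
Move 2: W@(1,3) -> caps B=0 W=0
Move 3: B@(2,3) -> caps B=0 W=0
Move 4: W@(2,0) -> caps B=0 W=0
Move 5: B@(0,0) -> caps B=0 W=0
Move 6: W@(0,2) -> caps B=0 W=1

Answer: B.W.
...W
W..B
....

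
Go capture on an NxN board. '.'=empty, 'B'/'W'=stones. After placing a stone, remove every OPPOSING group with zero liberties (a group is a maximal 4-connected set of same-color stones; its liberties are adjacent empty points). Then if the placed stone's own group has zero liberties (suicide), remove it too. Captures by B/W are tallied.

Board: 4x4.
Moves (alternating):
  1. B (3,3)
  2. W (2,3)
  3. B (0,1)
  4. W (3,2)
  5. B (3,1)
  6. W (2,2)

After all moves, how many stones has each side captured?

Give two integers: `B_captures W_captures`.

Answer: 0 1

Derivation:
Move 1: B@(3,3) -> caps B=0 W=0
Move 2: W@(2,3) -> caps B=0 W=0
Move 3: B@(0,1) -> caps B=0 W=0
Move 4: W@(3,2) -> caps B=0 W=1
Move 5: B@(3,1) -> caps B=0 W=1
Move 6: W@(2,2) -> caps B=0 W=1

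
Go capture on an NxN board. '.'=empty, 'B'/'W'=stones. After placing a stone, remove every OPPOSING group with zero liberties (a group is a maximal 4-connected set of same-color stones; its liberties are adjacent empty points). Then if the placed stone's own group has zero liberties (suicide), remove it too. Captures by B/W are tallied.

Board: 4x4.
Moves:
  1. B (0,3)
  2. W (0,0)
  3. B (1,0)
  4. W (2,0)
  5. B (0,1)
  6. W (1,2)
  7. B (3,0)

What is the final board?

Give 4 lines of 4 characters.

Move 1: B@(0,3) -> caps B=0 W=0
Move 2: W@(0,0) -> caps B=0 W=0
Move 3: B@(1,0) -> caps B=0 W=0
Move 4: W@(2,0) -> caps B=0 W=0
Move 5: B@(0,1) -> caps B=1 W=0
Move 6: W@(1,2) -> caps B=1 W=0
Move 7: B@(3,0) -> caps B=1 W=0

Answer: .B.B
B.W.
W...
B...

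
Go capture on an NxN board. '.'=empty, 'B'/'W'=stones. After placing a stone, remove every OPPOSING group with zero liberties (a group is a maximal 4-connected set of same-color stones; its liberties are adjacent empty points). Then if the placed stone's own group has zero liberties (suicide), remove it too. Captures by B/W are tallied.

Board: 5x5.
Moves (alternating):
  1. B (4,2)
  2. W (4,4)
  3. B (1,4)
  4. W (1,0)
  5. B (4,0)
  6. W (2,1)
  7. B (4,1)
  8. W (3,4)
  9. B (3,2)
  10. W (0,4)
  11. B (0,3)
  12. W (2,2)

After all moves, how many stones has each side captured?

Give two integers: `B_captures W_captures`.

Move 1: B@(4,2) -> caps B=0 W=0
Move 2: W@(4,4) -> caps B=0 W=0
Move 3: B@(1,4) -> caps B=0 W=0
Move 4: W@(1,0) -> caps B=0 W=0
Move 5: B@(4,0) -> caps B=0 W=0
Move 6: W@(2,1) -> caps B=0 W=0
Move 7: B@(4,1) -> caps B=0 W=0
Move 8: W@(3,4) -> caps B=0 W=0
Move 9: B@(3,2) -> caps B=0 W=0
Move 10: W@(0,4) -> caps B=0 W=0
Move 11: B@(0,3) -> caps B=1 W=0
Move 12: W@(2,2) -> caps B=1 W=0

Answer: 1 0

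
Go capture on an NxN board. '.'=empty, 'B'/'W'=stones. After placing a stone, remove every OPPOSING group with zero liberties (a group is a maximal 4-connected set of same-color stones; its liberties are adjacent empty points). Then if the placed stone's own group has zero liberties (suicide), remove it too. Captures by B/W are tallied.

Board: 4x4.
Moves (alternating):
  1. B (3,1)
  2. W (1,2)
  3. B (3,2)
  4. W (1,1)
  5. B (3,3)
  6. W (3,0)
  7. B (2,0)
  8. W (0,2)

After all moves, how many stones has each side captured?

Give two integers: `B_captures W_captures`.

Move 1: B@(3,1) -> caps B=0 W=0
Move 2: W@(1,2) -> caps B=0 W=0
Move 3: B@(3,2) -> caps B=0 W=0
Move 4: W@(1,1) -> caps B=0 W=0
Move 5: B@(3,3) -> caps B=0 W=0
Move 6: W@(3,0) -> caps B=0 W=0
Move 7: B@(2,0) -> caps B=1 W=0
Move 8: W@(0,2) -> caps B=1 W=0

Answer: 1 0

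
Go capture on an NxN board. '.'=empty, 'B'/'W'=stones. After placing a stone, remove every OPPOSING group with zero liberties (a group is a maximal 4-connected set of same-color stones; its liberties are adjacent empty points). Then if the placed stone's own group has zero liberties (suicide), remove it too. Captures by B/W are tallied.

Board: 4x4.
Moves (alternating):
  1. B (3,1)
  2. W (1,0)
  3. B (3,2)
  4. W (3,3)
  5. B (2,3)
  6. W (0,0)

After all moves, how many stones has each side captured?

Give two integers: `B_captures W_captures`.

Answer: 1 0

Derivation:
Move 1: B@(3,1) -> caps B=0 W=0
Move 2: W@(1,0) -> caps B=0 W=0
Move 3: B@(3,2) -> caps B=0 W=0
Move 4: W@(3,3) -> caps B=0 W=0
Move 5: B@(2,3) -> caps B=1 W=0
Move 6: W@(0,0) -> caps B=1 W=0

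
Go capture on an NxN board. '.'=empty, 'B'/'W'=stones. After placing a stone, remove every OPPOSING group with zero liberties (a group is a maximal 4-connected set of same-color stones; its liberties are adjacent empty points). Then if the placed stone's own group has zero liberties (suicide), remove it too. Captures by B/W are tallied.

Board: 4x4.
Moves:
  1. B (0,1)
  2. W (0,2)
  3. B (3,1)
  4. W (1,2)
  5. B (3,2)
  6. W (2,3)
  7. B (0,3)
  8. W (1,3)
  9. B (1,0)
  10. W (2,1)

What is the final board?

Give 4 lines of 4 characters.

Answer: .BW.
B.WW
.W.W
.BB.

Derivation:
Move 1: B@(0,1) -> caps B=0 W=0
Move 2: W@(0,2) -> caps B=0 W=0
Move 3: B@(3,1) -> caps B=0 W=0
Move 4: W@(1,2) -> caps B=0 W=0
Move 5: B@(3,2) -> caps B=0 W=0
Move 6: W@(2,3) -> caps B=0 W=0
Move 7: B@(0,3) -> caps B=0 W=0
Move 8: W@(1,3) -> caps B=0 W=1
Move 9: B@(1,0) -> caps B=0 W=1
Move 10: W@(2,1) -> caps B=0 W=1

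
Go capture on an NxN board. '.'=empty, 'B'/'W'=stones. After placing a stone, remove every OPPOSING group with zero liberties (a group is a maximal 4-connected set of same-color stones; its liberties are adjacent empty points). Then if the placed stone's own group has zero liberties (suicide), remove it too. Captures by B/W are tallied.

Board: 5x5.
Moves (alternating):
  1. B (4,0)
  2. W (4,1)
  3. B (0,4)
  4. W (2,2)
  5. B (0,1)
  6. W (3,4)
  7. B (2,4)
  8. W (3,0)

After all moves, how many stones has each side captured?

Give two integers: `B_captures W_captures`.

Answer: 0 1

Derivation:
Move 1: B@(4,0) -> caps B=0 W=0
Move 2: W@(4,1) -> caps B=0 W=0
Move 3: B@(0,4) -> caps B=0 W=0
Move 4: W@(2,2) -> caps B=0 W=0
Move 5: B@(0,1) -> caps B=0 W=0
Move 6: W@(3,4) -> caps B=0 W=0
Move 7: B@(2,4) -> caps B=0 W=0
Move 8: W@(3,0) -> caps B=0 W=1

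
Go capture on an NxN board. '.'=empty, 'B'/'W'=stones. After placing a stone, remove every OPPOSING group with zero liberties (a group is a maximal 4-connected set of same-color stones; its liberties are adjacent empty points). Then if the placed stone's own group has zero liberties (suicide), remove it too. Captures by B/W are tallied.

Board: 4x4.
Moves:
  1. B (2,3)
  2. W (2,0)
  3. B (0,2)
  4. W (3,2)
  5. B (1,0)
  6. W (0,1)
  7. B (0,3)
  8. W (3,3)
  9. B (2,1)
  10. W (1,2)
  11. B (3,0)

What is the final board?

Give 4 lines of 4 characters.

Move 1: B@(2,3) -> caps B=0 W=0
Move 2: W@(2,0) -> caps B=0 W=0
Move 3: B@(0,2) -> caps B=0 W=0
Move 4: W@(3,2) -> caps B=0 W=0
Move 5: B@(1,0) -> caps B=0 W=0
Move 6: W@(0,1) -> caps B=0 W=0
Move 7: B@(0,3) -> caps B=0 W=0
Move 8: W@(3,3) -> caps B=0 W=0
Move 9: B@(2,1) -> caps B=0 W=0
Move 10: W@(1,2) -> caps B=0 W=0
Move 11: B@(3,0) -> caps B=1 W=0

Answer: .WBB
B.W.
.B.B
B.WW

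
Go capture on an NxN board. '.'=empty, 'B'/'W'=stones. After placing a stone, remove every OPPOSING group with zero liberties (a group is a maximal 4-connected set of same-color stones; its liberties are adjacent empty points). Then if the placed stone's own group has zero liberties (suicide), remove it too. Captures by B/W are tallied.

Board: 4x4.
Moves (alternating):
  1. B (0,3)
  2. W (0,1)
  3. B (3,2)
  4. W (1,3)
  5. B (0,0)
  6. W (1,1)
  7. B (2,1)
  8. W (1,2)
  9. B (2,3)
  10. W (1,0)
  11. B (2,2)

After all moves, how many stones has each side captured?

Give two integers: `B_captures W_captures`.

Answer: 0 1

Derivation:
Move 1: B@(0,3) -> caps B=0 W=0
Move 2: W@(0,1) -> caps B=0 W=0
Move 3: B@(3,2) -> caps B=0 W=0
Move 4: W@(1,3) -> caps B=0 W=0
Move 5: B@(0,0) -> caps B=0 W=0
Move 6: W@(1,1) -> caps B=0 W=0
Move 7: B@(2,1) -> caps B=0 W=0
Move 8: W@(1,2) -> caps B=0 W=0
Move 9: B@(2,3) -> caps B=0 W=0
Move 10: W@(1,0) -> caps B=0 W=1
Move 11: B@(2,2) -> caps B=0 W=1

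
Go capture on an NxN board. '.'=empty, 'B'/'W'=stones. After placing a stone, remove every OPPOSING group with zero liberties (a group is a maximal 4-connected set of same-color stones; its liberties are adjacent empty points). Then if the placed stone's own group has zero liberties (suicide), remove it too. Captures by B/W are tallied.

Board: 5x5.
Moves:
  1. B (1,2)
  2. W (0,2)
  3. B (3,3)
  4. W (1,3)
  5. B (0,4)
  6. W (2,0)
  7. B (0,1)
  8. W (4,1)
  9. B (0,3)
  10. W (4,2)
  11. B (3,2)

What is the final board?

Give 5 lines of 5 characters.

Move 1: B@(1,2) -> caps B=0 W=0
Move 2: W@(0,2) -> caps B=0 W=0
Move 3: B@(3,3) -> caps B=0 W=0
Move 4: W@(1,3) -> caps B=0 W=0
Move 5: B@(0,4) -> caps B=0 W=0
Move 6: W@(2,0) -> caps B=0 W=0
Move 7: B@(0,1) -> caps B=0 W=0
Move 8: W@(4,1) -> caps B=0 W=0
Move 9: B@(0,3) -> caps B=1 W=0
Move 10: W@(4,2) -> caps B=1 W=0
Move 11: B@(3,2) -> caps B=1 W=0

Answer: .B.BB
..BW.
W....
..BB.
.WW..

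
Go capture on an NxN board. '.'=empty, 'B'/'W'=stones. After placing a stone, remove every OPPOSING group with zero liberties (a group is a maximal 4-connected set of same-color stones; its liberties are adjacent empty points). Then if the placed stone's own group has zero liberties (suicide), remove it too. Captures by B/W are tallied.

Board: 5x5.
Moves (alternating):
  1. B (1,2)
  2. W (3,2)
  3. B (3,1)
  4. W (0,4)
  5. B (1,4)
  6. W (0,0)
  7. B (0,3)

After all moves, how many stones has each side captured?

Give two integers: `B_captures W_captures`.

Answer: 1 0

Derivation:
Move 1: B@(1,2) -> caps B=0 W=0
Move 2: W@(3,2) -> caps B=0 W=0
Move 3: B@(3,1) -> caps B=0 W=0
Move 4: W@(0,4) -> caps B=0 W=0
Move 5: B@(1,4) -> caps B=0 W=0
Move 6: W@(0,0) -> caps B=0 W=0
Move 7: B@(0,3) -> caps B=1 W=0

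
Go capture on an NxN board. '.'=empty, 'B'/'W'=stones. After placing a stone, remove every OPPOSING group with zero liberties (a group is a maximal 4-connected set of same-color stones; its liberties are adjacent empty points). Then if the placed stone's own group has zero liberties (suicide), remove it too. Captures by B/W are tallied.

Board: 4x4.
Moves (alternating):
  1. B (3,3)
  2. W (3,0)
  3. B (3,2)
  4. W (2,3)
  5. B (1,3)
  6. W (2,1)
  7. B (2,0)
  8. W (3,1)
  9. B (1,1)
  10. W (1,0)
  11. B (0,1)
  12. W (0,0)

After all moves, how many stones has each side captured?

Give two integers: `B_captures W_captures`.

Answer: 0 1

Derivation:
Move 1: B@(3,3) -> caps B=0 W=0
Move 2: W@(3,0) -> caps B=0 W=0
Move 3: B@(3,2) -> caps B=0 W=0
Move 4: W@(2,3) -> caps B=0 W=0
Move 5: B@(1,3) -> caps B=0 W=0
Move 6: W@(2,1) -> caps B=0 W=0
Move 7: B@(2,0) -> caps B=0 W=0
Move 8: W@(3,1) -> caps B=0 W=0
Move 9: B@(1,1) -> caps B=0 W=0
Move 10: W@(1,0) -> caps B=0 W=1
Move 11: B@(0,1) -> caps B=0 W=1
Move 12: W@(0,0) -> caps B=0 W=1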